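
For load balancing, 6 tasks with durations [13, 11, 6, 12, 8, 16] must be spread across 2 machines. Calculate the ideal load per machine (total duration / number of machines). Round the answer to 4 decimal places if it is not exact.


Total processing time = 13 + 11 + 6 + 12 + 8 + 16 = 66
Number of machines = 2
Ideal balanced load = 66 / 2 = 33.0

33.0


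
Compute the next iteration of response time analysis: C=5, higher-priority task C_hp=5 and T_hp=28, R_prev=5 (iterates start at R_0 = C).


R_next = C + ceil(R_prev / T_hp) * C_hp
ceil(5 / 28) = ceil(0.1786) = 1
Interference = 1 * 5 = 5
R_next = 5 + 5 = 10

10


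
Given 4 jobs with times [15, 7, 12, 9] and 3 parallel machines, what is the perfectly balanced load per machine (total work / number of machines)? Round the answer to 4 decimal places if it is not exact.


Total processing time = 15 + 7 + 12 + 9 = 43
Number of machines = 3
Ideal balanced load = 43 / 3 = 14.3333

14.3333


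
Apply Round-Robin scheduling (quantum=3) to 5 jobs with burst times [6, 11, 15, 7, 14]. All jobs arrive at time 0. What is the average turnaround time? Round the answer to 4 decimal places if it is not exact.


Time quantum = 3
Execution trace:
  J1 runs 3 units, time = 3
  J2 runs 3 units, time = 6
  J3 runs 3 units, time = 9
  J4 runs 3 units, time = 12
  J5 runs 3 units, time = 15
  J1 runs 3 units, time = 18
  J2 runs 3 units, time = 21
  J3 runs 3 units, time = 24
  J4 runs 3 units, time = 27
  J5 runs 3 units, time = 30
  J2 runs 3 units, time = 33
  J3 runs 3 units, time = 36
  J4 runs 1 units, time = 37
  J5 runs 3 units, time = 40
  J2 runs 2 units, time = 42
  J3 runs 3 units, time = 45
  J5 runs 3 units, time = 48
  J3 runs 3 units, time = 51
  J5 runs 2 units, time = 53
Finish times: [18, 42, 51, 37, 53]
Average turnaround = 201/5 = 40.2

40.2


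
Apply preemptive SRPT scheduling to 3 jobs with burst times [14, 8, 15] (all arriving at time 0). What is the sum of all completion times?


Since all jobs arrive at t=0, SRPT equals SPT ordering.
SPT order: [8, 14, 15]
Completion times:
  Job 1: p=8, C=8
  Job 2: p=14, C=22
  Job 3: p=15, C=37
Total completion time = 8 + 22 + 37 = 67

67


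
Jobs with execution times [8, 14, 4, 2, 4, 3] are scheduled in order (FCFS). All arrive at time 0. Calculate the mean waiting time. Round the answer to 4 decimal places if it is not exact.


FCFS order (as given): [8, 14, 4, 2, 4, 3]
Waiting times:
  Job 1: wait = 0
  Job 2: wait = 8
  Job 3: wait = 22
  Job 4: wait = 26
  Job 5: wait = 28
  Job 6: wait = 32
Sum of waiting times = 116
Average waiting time = 116/6 = 19.3333

19.3333


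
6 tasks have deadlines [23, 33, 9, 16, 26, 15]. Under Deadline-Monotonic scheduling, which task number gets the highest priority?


Sort tasks by relative deadline (ascending):
  Task 3: deadline = 9
  Task 6: deadline = 15
  Task 4: deadline = 16
  Task 1: deadline = 23
  Task 5: deadline = 26
  Task 2: deadline = 33
Priority order (highest first): [3, 6, 4, 1, 5, 2]
Highest priority task = 3

3


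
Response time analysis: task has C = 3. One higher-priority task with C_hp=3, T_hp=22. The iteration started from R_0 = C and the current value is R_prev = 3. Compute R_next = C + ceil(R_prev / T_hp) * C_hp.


R_next = C + ceil(R_prev / T_hp) * C_hp
ceil(3 / 22) = ceil(0.1364) = 1
Interference = 1 * 3 = 3
R_next = 3 + 3 = 6

6


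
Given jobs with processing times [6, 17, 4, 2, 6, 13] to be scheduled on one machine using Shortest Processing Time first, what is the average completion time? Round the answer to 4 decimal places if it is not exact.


Sort jobs by processing time (SPT order): [2, 4, 6, 6, 13, 17]
Compute completion times sequentially:
  Job 1: processing = 2, completes at 2
  Job 2: processing = 4, completes at 6
  Job 3: processing = 6, completes at 12
  Job 4: processing = 6, completes at 18
  Job 5: processing = 13, completes at 31
  Job 6: processing = 17, completes at 48
Sum of completion times = 117
Average completion time = 117/6 = 19.5

19.5


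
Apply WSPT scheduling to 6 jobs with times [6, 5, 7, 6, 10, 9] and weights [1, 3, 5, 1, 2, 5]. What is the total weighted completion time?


Compute p/w ratios and sort ascending (WSPT): [(7, 5), (5, 3), (9, 5), (10, 2), (6, 1), (6, 1)]
Compute weighted completion times:
  Job (p=7,w=5): C=7, w*C=5*7=35
  Job (p=5,w=3): C=12, w*C=3*12=36
  Job (p=9,w=5): C=21, w*C=5*21=105
  Job (p=10,w=2): C=31, w*C=2*31=62
  Job (p=6,w=1): C=37, w*C=1*37=37
  Job (p=6,w=1): C=43, w*C=1*43=43
Total weighted completion time = 318

318


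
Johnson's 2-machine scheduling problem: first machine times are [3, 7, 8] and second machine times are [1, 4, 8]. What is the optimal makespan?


Apply Johnson's rule:
  Group 1 (a <= b): [(3, 8, 8)]
  Group 2 (a > b): [(2, 7, 4), (1, 3, 1)]
Optimal job order: [3, 2, 1]
Schedule:
  Job 3: M1 done at 8, M2 done at 16
  Job 2: M1 done at 15, M2 done at 20
  Job 1: M1 done at 18, M2 done at 21
Makespan = 21

21


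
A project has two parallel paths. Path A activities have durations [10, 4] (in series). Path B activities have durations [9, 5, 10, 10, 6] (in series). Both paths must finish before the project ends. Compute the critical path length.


Path A total = 10 + 4 = 14
Path B total = 9 + 5 + 10 + 10 + 6 = 40
Critical path = longest path = max(14, 40) = 40

40


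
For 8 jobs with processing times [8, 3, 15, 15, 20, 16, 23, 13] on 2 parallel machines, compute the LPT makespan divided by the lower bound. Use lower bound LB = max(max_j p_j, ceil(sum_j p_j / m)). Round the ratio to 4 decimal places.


LPT order: [23, 20, 16, 15, 15, 13, 8, 3]
Machine loads after assignment: [59, 54]
LPT makespan = 59
Lower bound = max(max_job, ceil(total/2)) = max(23, 57) = 57
Ratio = 59 / 57 = 1.0351

1.0351


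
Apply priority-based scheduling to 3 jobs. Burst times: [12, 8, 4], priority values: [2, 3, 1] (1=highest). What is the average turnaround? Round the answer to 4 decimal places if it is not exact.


Sort by priority (ascending = highest first):
Order: [(1, 4), (2, 12), (3, 8)]
Completion times:
  Priority 1, burst=4, C=4
  Priority 2, burst=12, C=16
  Priority 3, burst=8, C=24
Average turnaround = 44/3 = 14.6667

14.6667


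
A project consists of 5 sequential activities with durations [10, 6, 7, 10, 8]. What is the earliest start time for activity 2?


Activity 2 starts after activities 1 through 1 complete.
Predecessor durations: [10]
ES = 10 = 10

10


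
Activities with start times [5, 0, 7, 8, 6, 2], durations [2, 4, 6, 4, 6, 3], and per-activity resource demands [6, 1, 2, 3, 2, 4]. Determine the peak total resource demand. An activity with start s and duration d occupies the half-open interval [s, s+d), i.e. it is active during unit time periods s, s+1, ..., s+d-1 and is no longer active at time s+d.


Each activity i is active on [start_i, start_i + duration_i).
Compute total resource usage per time slot:
  t=0: active resources = [1], total = 1
  t=1: active resources = [1], total = 1
  t=2: active resources = [1, 4], total = 5
  t=3: active resources = [1, 4], total = 5
  t=4: active resources = [4], total = 4
  t=5: active resources = [6], total = 6
  t=6: active resources = [6, 2], total = 8
  t=7: active resources = [2, 2], total = 4
  t=8: active resources = [2, 3, 2], total = 7
  t=9: active resources = [2, 3, 2], total = 7
  t=10: active resources = [2, 3, 2], total = 7
  t=11: active resources = [2, 3, 2], total = 7
  t=12: active resources = [2], total = 2
Peak resource demand = 8

8


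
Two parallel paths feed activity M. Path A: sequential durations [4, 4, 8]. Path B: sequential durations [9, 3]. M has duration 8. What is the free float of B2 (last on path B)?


ES(B2) = sum of predecessors on chain B = 9
EF(B2) = ES + duration = 9 + 3 = 12
Successor of B2 is M. ES(M) = max(sum(A), sum(B)) = max(16, 12) = 16
Free float = ES(successor) - EF(current) = 16 - 12 = 4

4


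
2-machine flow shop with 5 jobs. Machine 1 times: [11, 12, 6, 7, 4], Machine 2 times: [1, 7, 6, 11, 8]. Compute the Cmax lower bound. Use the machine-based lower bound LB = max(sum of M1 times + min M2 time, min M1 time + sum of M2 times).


LB1 = sum(M1 times) + min(M2 times) = 40 + 1 = 41
LB2 = min(M1 times) + sum(M2 times) = 4 + 33 = 37
Lower bound = max(LB1, LB2) = max(41, 37) = 41

41


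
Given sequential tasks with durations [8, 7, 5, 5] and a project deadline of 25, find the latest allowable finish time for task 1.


LF(activity 1) = deadline - sum of successor durations
Successors: activities 2 through 4 with durations [7, 5, 5]
Sum of successor durations = 17
LF = 25 - 17 = 8

8


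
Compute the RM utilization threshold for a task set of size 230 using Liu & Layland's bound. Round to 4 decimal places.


Compute 2^(1/230) = 1.0030182291
Subtract 1: 1.0030182291 - 1 = 0.0030182291
Multiply by n: 230 * 0.0030182291 = 0.6941926930
Round to 4 dp: 0.6942

0.6942


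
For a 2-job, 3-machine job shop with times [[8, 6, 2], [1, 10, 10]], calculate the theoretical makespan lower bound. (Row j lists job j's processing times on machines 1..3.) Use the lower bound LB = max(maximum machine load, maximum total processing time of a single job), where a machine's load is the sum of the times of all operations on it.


Machine loads:
  Machine 1: 8 + 1 = 9
  Machine 2: 6 + 10 = 16
  Machine 3: 2 + 10 = 12
Max machine load = 16
Job totals:
  Job 1: 16
  Job 2: 21
Max job total = 21
Lower bound = max(16, 21) = 21

21


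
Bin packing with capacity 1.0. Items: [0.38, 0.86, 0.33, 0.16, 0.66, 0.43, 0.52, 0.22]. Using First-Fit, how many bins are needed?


Place items sequentially using First-Fit:
  Item 0.38 -> new Bin 1
  Item 0.86 -> new Bin 2
  Item 0.33 -> Bin 1 (now 0.71)
  Item 0.16 -> Bin 1 (now 0.87)
  Item 0.66 -> new Bin 3
  Item 0.43 -> new Bin 4
  Item 0.52 -> Bin 4 (now 0.95)
  Item 0.22 -> Bin 3 (now 0.88)
Total bins used = 4

4


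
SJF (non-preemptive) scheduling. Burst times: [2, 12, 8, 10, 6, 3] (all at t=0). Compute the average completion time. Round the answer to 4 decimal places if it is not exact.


SJF order (ascending): [2, 3, 6, 8, 10, 12]
Completion times:
  Job 1: burst=2, C=2
  Job 2: burst=3, C=5
  Job 3: burst=6, C=11
  Job 4: burst=8, C=19
  Job 5: burst=10, C=29
  Job 6: burst=12, C=41
Average completion = 107/6 = 17.8333

17.8333


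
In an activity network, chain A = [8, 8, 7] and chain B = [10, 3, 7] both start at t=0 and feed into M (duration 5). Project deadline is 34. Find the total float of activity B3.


Forward pass: ES(B3) = sum of predecessors on chain B = 13
EF = ES + duration = 13 + 7 = 20
Backward pass: LF(M) = deadline = 34; LS(M) = 34 - 5 = 29
LF(B3) = LS(M) - sum(successors on chain B) = 29 - 0 = 29
LS = LF - duration = 29 - 7 = 22
Total float = LS - ES = 22 - 13 = 9

9


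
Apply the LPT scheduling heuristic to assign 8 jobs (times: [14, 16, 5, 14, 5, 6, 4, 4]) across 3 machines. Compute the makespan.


Sort jobs in decreasing order (LPT): [16, 14, 14, 6, 5, 5, 4, 4]
Assign each job to the least loaded machine:
  Machine 1: jobs [16, 5], load = 21
  Machine 2: jobs [14, 6, 4], load = 24
  Machine 3: jobs [14, 5, 4], load = 23
Makespan = max load = 24

24


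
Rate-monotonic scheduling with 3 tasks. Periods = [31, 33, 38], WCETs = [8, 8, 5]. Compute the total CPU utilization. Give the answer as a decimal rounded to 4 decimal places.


Compute individual utilizations (exact fractions):
  Task 1: C/T = 8/31 (approx. 0.2581)
  Task 2: C/T = 8/33 (approx. 0.2424)
  Task 3: C/T = 5/38 (approx. 0.1316)
Total utilization U = 8/31 + 8/33 + 5/38 = 24571/38874
Rounded to 4 decimal places: U = 0.6321
RM (Liu & Layland) bound for 3 tasks = 0.779763; compare with U = 24571/38874 (approx. 0.632068)
U <= bound, so schedulable by RM sufficient condition.

0.6321


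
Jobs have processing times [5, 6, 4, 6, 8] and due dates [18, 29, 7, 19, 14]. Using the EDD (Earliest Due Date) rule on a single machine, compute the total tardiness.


Sort by due date (EDD order): [(4, 7), (8, 14), (5, 18), (6, 19), (6, 29)]
Compute completion times and tardiness:
  Job 1: p=4, d=7, C=4, tardiness=max(0,4-7)=0
  Job 2: p=8, d=14, C=12, tardiness=max(0,12-14)=0
  Job 3: p=5, d=18, C=17, tardiness=max(0,17-18)=0
  Job 4: p=6, d=19, C=23, tardiness=max(0,23-19)=4
  Job 5: p=6, d=29, C=29, tardiness=max(0,29-29)=0
Total tardiness = 4

4


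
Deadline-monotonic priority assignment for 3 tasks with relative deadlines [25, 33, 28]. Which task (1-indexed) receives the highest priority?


Sort tasks by relative deadline (ascending):
  Task 1: deadline = 25
  Task 3: deadline = 28
  Task 2: deadline = 33
Priority order (highest first): [1, 3, 2]
Highest priority task = 1

1


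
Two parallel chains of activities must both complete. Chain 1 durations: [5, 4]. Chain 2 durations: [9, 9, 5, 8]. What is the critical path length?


Path A total = 5 + 4 = 9
Path B total = 9 + 9 + 5 + 8 = 31
Critical path = longest path = max(9, 31) = 31

31


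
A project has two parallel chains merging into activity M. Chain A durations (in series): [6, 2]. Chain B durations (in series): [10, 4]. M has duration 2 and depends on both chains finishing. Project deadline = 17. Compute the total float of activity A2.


Forward pass: ES(A2) = sum of predecessors on chain A = 6
EF = ES + duration = 6 + 2 = 8
Backward pass: LF(M) = deadline = 17; LS(M) = 17 - 2 = 15
LF(A2) = LS(M) - sum(successors on chain A) = 15 - 0 = 15
LS = LF - duration = 15 - 2 = 13
Total float = LS - ES = 13 - 6 = 7

7


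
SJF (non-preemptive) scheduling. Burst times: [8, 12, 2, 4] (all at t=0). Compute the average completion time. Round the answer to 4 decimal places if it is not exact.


SJF order (ascending): [2, 4, 8, 12]
Completion times:
  Job 1: burst=2, C=2
  Job 2: burst=4, C=6
  Job 3: burst=8, C=14
  Job 4: burst=12, C=26
Average completion = 48/4 = 12.0

12.0


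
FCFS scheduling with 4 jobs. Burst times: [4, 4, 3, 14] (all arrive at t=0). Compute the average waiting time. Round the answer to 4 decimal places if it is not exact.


FCFS order (as given): [4, 4, 3, 14]
Waiting times:
  Job 1: wait = 0
  Job 2: wait = 4
  Job 3: wait = 8
  Job 4: wait = 11
Sum of waiting times = 23
Average waiting time = 23/4 = 5.75

5.75


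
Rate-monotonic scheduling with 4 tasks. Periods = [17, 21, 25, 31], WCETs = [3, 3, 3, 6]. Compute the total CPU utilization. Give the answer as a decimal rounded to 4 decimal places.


Compute individual utilizations (exact fractions):
  Task 1: C/T = 3/17 (approx. 0.1765)
  Task 2: C/T = 3/21 = 1/7 (approx. 0.1429)
  Task 3: C/T = 3/25 (approx. 0.12)
  Task 4: C/T = 6/31 (approx. 0.1935)
Total utilization U = 3/17 + 1/7 + 3/25 + 6/31 = 58367/92225
Rounded to 4 decimal places: U = 0.6329
RM (Liu & Layland) bound for 4 tasks = 0.756828; compare with U = 58367/92225 (approx. 0.632876)
U <= bound, so schedulable by RM sufficient condition.

0.6329


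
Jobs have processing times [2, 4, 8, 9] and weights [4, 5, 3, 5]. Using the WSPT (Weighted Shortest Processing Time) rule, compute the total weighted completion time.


Compute p/w ratios and sort ascending (WSPT): [(2, 4), (4, 5), (9, 5), (8, 3)]
Compute weighted completion times:
  Job (p=2,w=4): C=2, w*C=4*2=8
  Job (p=4,w=5): C=6, w*C=5*6=30
  Job (p=9,w=5): C=15, w*C=5*15=75
  Job (p=8,w=3): C=23, w*C=3*23=69
Total weighted completion time = 182

182


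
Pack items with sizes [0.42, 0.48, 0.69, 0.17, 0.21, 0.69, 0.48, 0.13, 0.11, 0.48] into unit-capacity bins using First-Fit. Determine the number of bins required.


Place items sequentially using First-Fit:
  Item 0.42 -> new Bin 1
  Item 0.48 -> Bin 1 (now 0.9)
  Item 0.69 -> new Bin 2
  Item 0.17 -> Bin 2 (now 0.86)
  Item 0.21 -> new Bin 3
  Item 0.69 -> Bin 3 (now 0.9)
  Item 0.48 -> new Bin 4
  Item 0.13 -> Bin 2 (now 0.99)
  Item 0.11 -> Bin 4 (now 0.59)
  Item 0.48 -> new Bin 5
Total bins used = 5

5


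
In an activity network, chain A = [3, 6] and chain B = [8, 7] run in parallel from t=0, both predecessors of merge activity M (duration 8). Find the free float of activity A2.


ES(A2) = sum of predecessors on chain A = 3
EF(A2) = ES + duration = 3 + 6 = 9
Successor of A2 is M. ES(M) = max(sum(A), sum(B)) = max(9, 15) = 15
Free float = ES(successor) - EF(current) = 15 - 9 = 6

6


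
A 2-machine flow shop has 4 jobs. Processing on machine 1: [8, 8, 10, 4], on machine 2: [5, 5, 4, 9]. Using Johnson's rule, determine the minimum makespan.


Apply Johnson's rule:
  Group 1 (a <= b): [(4, 4, 9)]
  Group 2 (a > b): [(1, 8, 5), (2, 8, 5), (3, 10, 4)]
Optimal job order: [4, 1, 2, 3]
Schedule:
  Job 4: M1 done at 4, M2 done at 13
  Job 1: M1 done at 12, M2 done at 18
  Job 2: M1 done at 20, M2 done at 25
  Job 3: M1 done at 30, M2 done at 34
Makespan = 34

34


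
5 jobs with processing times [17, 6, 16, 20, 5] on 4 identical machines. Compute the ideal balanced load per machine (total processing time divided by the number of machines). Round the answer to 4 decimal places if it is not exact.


Total processing time = 17 + 6 + 16 + 20 + 5 = 64
Number of machines = 4
Ideal balanced load = 64 / 4 = 16.0

16.0


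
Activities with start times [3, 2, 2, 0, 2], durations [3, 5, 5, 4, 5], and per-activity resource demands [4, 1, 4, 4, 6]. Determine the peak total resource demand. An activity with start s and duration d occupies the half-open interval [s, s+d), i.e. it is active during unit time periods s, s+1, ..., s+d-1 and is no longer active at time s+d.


Each activity i is active on [start_i, start_i + duration_i).
Compute total resource usage per time slot:
  t=0: active resources = [4], total = 4
  t=1: active resources = [4], total = 4
  t=2: active resources = [1, 4, 4, 6], total = 15
  t=3: active resources = [4, 1, 4, 4, 6], total = 19
  t=4: active resources = [4, 1, 4, 6], total = 15
  t=5: active resources = [4, 1, 4, 6], total = 15
  t=6: active resources = [1, 4, 6], total = 11
Peak resource demand = 19

19


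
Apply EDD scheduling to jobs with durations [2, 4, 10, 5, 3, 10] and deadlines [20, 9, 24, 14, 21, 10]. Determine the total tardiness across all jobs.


Sort by due date (EDD order): [(4, 9), (10, 10), (5, 14), (2, 20), (3, 21), (10, 24)]
Compute completion times and tardiness:
  Job 1: p=4, d=9, C=4, tardiness=max(0,4-9)=0
  Job 2: p=10, d=10, C=14, tardiness=max(0,14-10)=4
  Job 3: p=5, d=14, C=19, tardiness=max(0,19-14)=5
  Job 4: p=2, d=20, C=21, tardiness=max(0,21-20)=1
  Job 5: p=3, d=21, C=24, tardiness=max(0,24-21)=3
  Job 6: p=10, d=24, C=34, tardiness=max(0,34-24)=10
Total tardiness = 23

23


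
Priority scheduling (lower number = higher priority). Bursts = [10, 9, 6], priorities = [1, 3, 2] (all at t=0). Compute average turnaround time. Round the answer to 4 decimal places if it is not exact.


Sort by priority (ascending = highest first):
Order: [(1, 10), (2, 6), (3, 9)]
Completion times:
  Priority 1, burst=10, C=10
  Priority 2, burst=6, C=16
  Priority 3, burst=9, C=25
Average turnaround = 51/3 = 17.0

17.0


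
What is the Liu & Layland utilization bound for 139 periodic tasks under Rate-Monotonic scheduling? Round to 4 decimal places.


Compute 2^(1/139) = 1.0049991245
Subtract 1: 1.0049991245 - 1 = 0.0049991245
Multiply by n: 139 * 0.0049991245 = 0.6948783055
Round to 4 dp: 0.6949

0.6949


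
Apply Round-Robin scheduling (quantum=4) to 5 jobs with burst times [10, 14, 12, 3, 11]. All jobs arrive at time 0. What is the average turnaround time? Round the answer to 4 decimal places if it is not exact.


Time quantum = 4
Execution trace:
  J1 runs 4 units, time = 4
  J2 runs 4 units, time = 8
  J3 runs 4 units, time = 12
  J4 runs 3 units, time = 15
  J5 runs 4 units, time = 19
  J1 runs 4 units, time = 23
  J2 runs 4 units, time = 27
  J3 runs 4 units, time = 31
  J5 runs 4 units, time = 35
  J1 runs 2 units, time = 37
  J2 runs 4 units, time = 41
  J3 runs 4 units, time = 45
  J5 runs 3 units, time = 48
  J2 runs 2 units, time = 50
Finish times: [37, 50, 45, 15, 48]
Average turnaround = 195/5 = 39.0

39.0


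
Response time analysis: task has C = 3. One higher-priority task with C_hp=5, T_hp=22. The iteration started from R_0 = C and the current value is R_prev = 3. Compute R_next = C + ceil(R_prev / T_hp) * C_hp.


R_next = C + ceil(R_prev / T_hp) * C_hp
ceil(3 / 22) = ceil(0.1364) = 1
Interference = 1 * 5 = 5
R_next = 3 + 5 = 8

8


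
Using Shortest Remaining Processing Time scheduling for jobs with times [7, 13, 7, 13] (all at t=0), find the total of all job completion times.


Since all jobs arrive at t=0, SRPT equals SPT ordering.
SPT order: [7, 7, 13, 13]
Completion times:
  Job 1: p=7, C=7
  Job 2: p=7, C=14
  Job 3: p=13, C=27
  Job 4: p=13, C=40
Total completion time = 7 + 14 + 27 + 40 = 88

88


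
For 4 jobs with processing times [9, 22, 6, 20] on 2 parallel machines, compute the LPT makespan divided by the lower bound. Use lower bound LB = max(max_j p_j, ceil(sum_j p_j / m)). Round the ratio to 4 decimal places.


LPT order: [22, 20, 9, 6]
Machine loads after assignment: [28, 29]
LPT makespan = 29
Lower bound = max(max_job, ceil(total/2)) = max(22, 29) = 29
Ratio = 29 / 29 = 1.0

1.0


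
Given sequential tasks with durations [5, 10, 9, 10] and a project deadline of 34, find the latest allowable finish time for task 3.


LF(activity 3) = deadline - sum of successor durations
Successors: activities 4 through 4 with durations [10]
Sum of successor durations = 10
LF = 34 - 10 = 24

24


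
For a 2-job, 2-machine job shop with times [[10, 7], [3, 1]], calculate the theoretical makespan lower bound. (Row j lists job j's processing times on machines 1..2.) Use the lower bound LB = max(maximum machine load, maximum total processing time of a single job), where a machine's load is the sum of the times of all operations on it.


Machine loads:
  Machine 1: 10 + 3 = 13
  Machine 2: 7 + 1 = 8
Max machine load = 13
Job totals:
  Job 1: 17
  Job 2: 4
Max job total = 17
Lower bound = max(13, 17) = 17

17


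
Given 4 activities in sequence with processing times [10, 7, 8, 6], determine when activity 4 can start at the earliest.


Activity 4 starts after activities 1 through 3 complete.
Predecessor durations: [10, 7, 8]
ES = 10 + 7 + 8 = 25

25


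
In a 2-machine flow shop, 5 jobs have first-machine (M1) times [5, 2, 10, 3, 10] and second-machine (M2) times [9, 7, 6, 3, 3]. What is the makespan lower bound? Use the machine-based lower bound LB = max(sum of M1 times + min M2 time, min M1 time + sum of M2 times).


LB1 = sum(M1 times) + min(M2 times) = 30 + 3 = 33
LB2 = min(M1 times) + sum(M2 times) = 2 + 28 = 30
Lower bound = max(LB1, LB2) = max(33, 30) = 33

33


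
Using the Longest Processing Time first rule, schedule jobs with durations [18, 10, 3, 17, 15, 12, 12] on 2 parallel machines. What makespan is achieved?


Sort jobs in decreasing order (LPT): [18, 17, 15, 12, 12, 10, 3]
Assign each job to the least loaded machine:
  Machine 1: jobs [18, 12, 12, 3], load = 45
  Machine 2: jobs [17, 15, 10], load = 42
Makespan = max load = 45

45


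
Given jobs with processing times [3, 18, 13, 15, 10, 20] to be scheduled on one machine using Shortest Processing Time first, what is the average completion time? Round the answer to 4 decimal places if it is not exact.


Sort jobs by processing time (SPT order): [3, 10, 13, 15, 18, 20]
Compute completion times sequentially:
  Job 1: processing = 3, completes at 3
  Job 2: processing = 10, completes at 13
  Job 3: processing = 13, completes at 26
  Job 4: processing = 15, completes at 41
  Job 5: processing = 18, completes at 59
  Job 6: processing = 20, completes at 79
Sum of completion times = 221
Average completion time = 221/6 = 36.8333

36.8333


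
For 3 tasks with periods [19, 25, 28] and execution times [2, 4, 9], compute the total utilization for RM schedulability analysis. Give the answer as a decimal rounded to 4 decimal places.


Compute individual utilizations (exact fractions):
  Task 1: C/T = 2/19 (approx. 0.1053)
  Task 2: C/T = 4/25 (approx. 0.16)
  Task 3: C/T = 9/28 (approx. 0.3214)
Total utilization U = 2/19 + 4/25 + 9/28 = 7803/13300
Rounded to 4 decimal places: U = 0.5867
RM (Liu & Layland) bound for 3 tasks = 0.779763; compare with U = 7803/13300 (approx. 0.586692)
U <= bound, so schedulable by RM sufficient condition.

0.5867


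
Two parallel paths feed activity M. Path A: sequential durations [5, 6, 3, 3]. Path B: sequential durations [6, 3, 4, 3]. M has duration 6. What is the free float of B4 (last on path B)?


ES(B4) = sum of predecessors on chain B = 13
EF(B4) = ES + duration = 13 + 3 = 16
Successor of B4 is M. ES(M) = max(sum(A), sum(B)) = max(17, 16) = 17
Free float = ES(successor) - EF(current) = 17 - 16 = 1

1


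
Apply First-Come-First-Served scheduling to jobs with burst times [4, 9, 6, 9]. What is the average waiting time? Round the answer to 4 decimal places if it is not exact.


FCFS order (as given): [4, 9, 6, 9]
Waiting times:
  Job 1: wait = 0
  Job 2: wait = 4
  Job 3: wait = 13
  Job 4: wait = 19
Sum of waiting times = 36
Average waiting time = 36/4 = 9.0

9.0


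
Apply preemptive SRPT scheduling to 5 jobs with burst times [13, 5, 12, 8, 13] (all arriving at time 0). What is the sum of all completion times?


Since all jobs arrive at t=0, SRPT equals SPT ordering.
SPT order: [5, 8, 12, 13, 13]
Completion times:
  Job 1: p=5, C=5
  Job 2: p=8, C=13
  Job 3: p=12, C=25
  Job 4: p=13, C=38
  Job 5: p=13, C=51
Total completion time = 5 + 13 + 25 + 38 + 51 = 132

132


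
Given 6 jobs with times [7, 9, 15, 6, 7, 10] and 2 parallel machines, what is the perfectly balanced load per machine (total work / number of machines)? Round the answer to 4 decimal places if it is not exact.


Total processing time = 7 + 9 + 15 + 6 + 7 + 10 = 54
Number of machines = 2
Ideal balanced load = 54 / 2 = 27.0

27.0


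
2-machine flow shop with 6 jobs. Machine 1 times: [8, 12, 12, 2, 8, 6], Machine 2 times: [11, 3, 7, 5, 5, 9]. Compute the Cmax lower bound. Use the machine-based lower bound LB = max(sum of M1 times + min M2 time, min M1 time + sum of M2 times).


LB1 = sum(M1 times) + min(M2 times) = 48 + 3 = 51
LB2 = min(M1 times) + sum(M2 times) = 2 + 40 = 42
Lower bound = max(LB1, LB2) = max(51, 42) = 51

51


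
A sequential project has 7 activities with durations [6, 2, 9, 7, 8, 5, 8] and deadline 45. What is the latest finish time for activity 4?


LF(activity 4) = deadline - sum of successor durations
Successors: activities 5 through 7 with durations [8, 5, 8]
Sum of successor durations = 21
LF = 45 - 21 = 24

24


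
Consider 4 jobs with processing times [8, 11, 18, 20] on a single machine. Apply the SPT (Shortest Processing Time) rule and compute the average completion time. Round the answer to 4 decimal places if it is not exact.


Sort jobs by processing time (SPT order): [8, 11, 18, 20]
Compute completion times sequentially:
  Job 1: processing = 8, completes at 8
  Job 2: processing = 11, completes at 19
  Job 3: processing = 18, completes at 37
  Job 4: processing = 20, completes at 57
Sum of completion times = 121
Average completion time = 121/4 = 30.25

30.25


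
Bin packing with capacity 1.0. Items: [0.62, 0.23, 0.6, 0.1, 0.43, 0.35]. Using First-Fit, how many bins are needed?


Place items sequentially using First-Fit:
  Item 0.62 -> new Bin 1
  Item 0.23 -> Bin 1 (now 0.85)
  Item 0.6 -> new Bin 2
  Item 0.1 -> Bin 1 (now 0.95)
  Item 0.43 -> new Bin 3
  Item 0.35 -> Bin 2 (now 0.95)
Total bins used = 3

3


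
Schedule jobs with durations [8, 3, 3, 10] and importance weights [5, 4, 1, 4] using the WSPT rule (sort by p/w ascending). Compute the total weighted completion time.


Compute p/w ratios and sort ascending (WSPT): [(3, 4), (8, 5), (10, 4), (3, 1)]
Compute weighted completion times:
  Job (p=3,w=4): C=3, w*C=4*3=12
  Job (p=8,w=5): C=11, w*C=5*11=55
  Job (p=10,w=4): C=21, w*C=4*21=84
  Job (p=3,w=1): C=24, w*C=1*24=24
Total weighted completion time = 175

175


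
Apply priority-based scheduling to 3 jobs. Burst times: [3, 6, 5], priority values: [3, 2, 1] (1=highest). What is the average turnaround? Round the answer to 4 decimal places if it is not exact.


Sort by priority (ascending = highest first):
Order: [(1, 5), (2, 6), (3, 3)]
Completion times:
  Priority 1, burst=5, C=5
  Priority 2, burst=6, C=11
  Priority 3, burst=3, C=14
Average turnaround = 30/3 = 10.0

10.0


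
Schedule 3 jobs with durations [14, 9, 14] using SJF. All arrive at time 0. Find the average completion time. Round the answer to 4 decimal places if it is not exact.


SJF order (ascending): [9, 14, 14]
Completion times:
  Job 1: burst=9, C=9
  Job 2: burst=14, C=23
  Job 3: burst=14, C=37
Average completion = 69/3 = 23.0

23.0


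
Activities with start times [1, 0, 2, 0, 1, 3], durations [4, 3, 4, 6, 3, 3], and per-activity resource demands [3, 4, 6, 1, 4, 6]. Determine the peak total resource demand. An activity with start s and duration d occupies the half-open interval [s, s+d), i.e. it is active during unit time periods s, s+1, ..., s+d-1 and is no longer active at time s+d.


Each activity i is active on [start_i, start_i + duration_i).
Compute total resource usage per time slot:
  t=0: active resources = [4, 1], total = 5
  t=1: active resources = [3, 4, 1, 4], total = 12
  t=2: active resources = [3, 4, 6, 1, 4], total = 18
  t=3: active resources = [3, 6, 1, 4, 6], total = 20
  t=4: active resources = [3, 6, 1, 6], total = 16
  t=5: active resources = [6, 1, 6], total = 13
Peak resource demand = 20

20


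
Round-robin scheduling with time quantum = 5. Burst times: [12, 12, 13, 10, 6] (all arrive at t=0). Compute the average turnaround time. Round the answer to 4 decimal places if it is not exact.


Time quantum = 5
Execution trace:
  J1 runs 5 units, time = 5
  J2 runs 5 units, time = 10
  J3 runs 5 units, time = 15
  J4 runs 5 units, time = 20
  J5 runs 5 units, time = 25
  J1 runs 5 units, time = 30
  J2 runs 5 units, time = 35
  J3 runs 5 units, time = 40
  J4 runs 5 units, time = 45
  J5 runs 1 units, time = 46
  J1 runs 2 units, time = 48
  J2 runs 2 units, time = 50
  J3 runs 3 units, time = 53
Finish times: [48, 50, 53, 45, 46]
Average turnaround = 242/5 = 48.4

48.4


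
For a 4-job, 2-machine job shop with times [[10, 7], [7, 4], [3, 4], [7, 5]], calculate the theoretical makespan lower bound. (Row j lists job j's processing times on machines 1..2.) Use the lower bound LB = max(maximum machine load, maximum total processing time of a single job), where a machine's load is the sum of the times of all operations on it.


Machine loads:
  Machine 1: 10 + 7 + 3 + 7 = 27
  Machine 2: 7 + 4 + 4 + 5 = 20
Max machine load = 27
Job totals:
  Job 1: 17
  Job 2: 11
  Job 3: 7
  Job 4: 12
Max job total = 17
Lower bound = max(27, 17) = 27

27


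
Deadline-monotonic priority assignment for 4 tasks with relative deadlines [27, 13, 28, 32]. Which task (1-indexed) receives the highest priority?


Sort tasks by relative deadline (ascending):
  Task 2: deadline = 13
  Task 1: deadline = 27
  Task 3: deadline = 28
  Task 4: deadline = 32
Priority order (highest first): [2, 1, 3, 4]
Highest priority task = 2

2


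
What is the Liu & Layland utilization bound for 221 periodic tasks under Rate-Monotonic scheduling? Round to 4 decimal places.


Compute 2^(1/221) = 1.0031413363
Subtract 1: 1.0031413363 - 1 = 0.0031413363
Multiply by n: 221 * 0.0031413363 = 0.6942353223
Round to 4 dp: 0.6942

0.6942


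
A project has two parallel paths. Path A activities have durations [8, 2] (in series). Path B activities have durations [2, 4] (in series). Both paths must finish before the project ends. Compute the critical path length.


Path A total = 8 + 2 = 10
Path B total = 2 + 4 = 6
Critical path = longest path = max(10, 6) = 10

10


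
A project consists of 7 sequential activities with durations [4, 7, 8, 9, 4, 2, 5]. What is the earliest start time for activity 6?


Activity 6 starts after activities 1 through 5 complete.
Predecessor durations: [4, 7, 8, 9, 4]
ES = 4 + 7 + 8 + 9 + 4 = 32

32


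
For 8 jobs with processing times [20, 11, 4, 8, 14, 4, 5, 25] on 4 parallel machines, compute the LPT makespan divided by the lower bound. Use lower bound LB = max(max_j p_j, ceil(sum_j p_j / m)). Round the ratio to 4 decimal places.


LPT order: [25, 20, 14, 11, 8, 5, 4, 4]
Machine loads after assignment: [25, 20, 23, 23]
LPT makespan = 25
Lower bound = max(max_job, ceil(total/4)) = max(25, 23) = 25
Ratio = 25 / 25 = 1.0

1.0


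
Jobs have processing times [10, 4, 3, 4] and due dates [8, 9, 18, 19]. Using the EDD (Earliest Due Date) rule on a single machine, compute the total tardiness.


Sort by due date (EDD order): [(10, 8), (4, 9), (3, 18), (4, 19)]
Compute completion times and tardiness:
  Job 1: p=10, d=8, C=10, tardiness=max(0,10-8)=2
  Job 2: p=4, d=9, C=14, tardiness=max(0,14-9)=5
  Job 3: p=3, d=18, C=17, tardiness=max(0,17-18)=0
  Job 4: p=4, d=19, C=21, tardiness=max(0,21-19)=2
Total tardiness = 9

9


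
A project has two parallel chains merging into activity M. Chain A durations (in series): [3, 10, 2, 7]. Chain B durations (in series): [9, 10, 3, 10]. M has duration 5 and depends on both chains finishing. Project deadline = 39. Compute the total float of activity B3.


Forward pass: ES(B3) = sum of predecessors on chain B = 19
EF = ES + duration = 19 + 3 = 22
Backward pass: LF(M) = deadline = 39; LS(M) = 39 - 5 = 34
LF(B3) = LS(M) - sum(successors on chain B) = 34 - 10 = 24
LS = LF - duration = 24 - 3 = 21
Total float = LS - ES = 21 - 19 = 2

2


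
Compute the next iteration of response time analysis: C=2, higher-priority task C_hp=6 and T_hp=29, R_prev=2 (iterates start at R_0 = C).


R_next = C + ceil(R_prev / T_hp) * C_hp
ceil(2 / 29) = ceil(0.069) = 1
Interference = 1 * 6 = 6
R_next = 2 + 6 = 8

8


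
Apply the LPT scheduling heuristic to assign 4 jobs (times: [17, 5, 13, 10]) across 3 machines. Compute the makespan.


Sort jobs in decreasing order (LPT): [17, 13, 10, 5]
Assign each job to the least loaded machine:
  Machine 1: jobs [17], load = 17
  Machine 2: jobs [13], load = 13
  Machine 3: jobs [10, 5], load = 15
Makespan = max load = 17

17


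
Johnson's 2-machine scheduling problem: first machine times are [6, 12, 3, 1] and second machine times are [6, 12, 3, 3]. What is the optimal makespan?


Apply Johnson's rule:
  Group 1 (a <= b): [(4, 1, 3), (3, 3, 3), (1, 6, 6), (2, 12, 12)]
  Group 2 (a > b): []
Optimal job order: [4, 3, 1, 2]
Schedule:
  Job 4: M1 done at 1, M2 done at 4
  Job 3: M1 done at 4, M2 done at 7
  Job 1: M1 done at 10, M2 done at 16
  Job 2: M1 done at 22, M2 done at 34
Makespan = 34

34


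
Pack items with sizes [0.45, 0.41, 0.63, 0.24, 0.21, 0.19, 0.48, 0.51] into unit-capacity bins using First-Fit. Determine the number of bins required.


Place items sequentially using First-Fit:
  Item 0.45 -> new Bin 1
  Item 0.41 -> Bin 1 (now 0.86)
  Item 0.63 -> new Bin 2
  Item 0.24 -> Bin 2 (now 0.87)
  Item 0.21 -> new Bin 3
  Item 0.19 -> Bin 3 (now 0.4)
  Item 0.48 -> Bin 3 (now 0.88)
  Item 0.51 -> new Bin 4
Total bins used = 4

4


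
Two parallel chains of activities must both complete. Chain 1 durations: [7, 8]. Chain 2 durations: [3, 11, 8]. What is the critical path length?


Path A total = 7 + 8 = 15
Path B total = 3 + 11 + 8 = 22
Critical path = longest path = max(15, 22) = 22

22


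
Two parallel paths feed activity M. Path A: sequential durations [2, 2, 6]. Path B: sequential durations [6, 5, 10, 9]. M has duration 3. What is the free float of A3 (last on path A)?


ES(A3) = sum of predecessors on chain A = 4
EF(A3) = ES + duration = 4 + 6 = 10
Successor of A3 is M. ES(M) = max(sum(A), sum(B)) = max(10, 30) = 30
Free float = ES(successor) - EF(current) = 30 - 10 = 20

20


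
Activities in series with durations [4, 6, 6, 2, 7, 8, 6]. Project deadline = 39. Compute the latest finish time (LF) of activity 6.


LF(activity 6) = deadline - sum of successor durations
Successors: activities 7 through 7 with durations [6]
Sum of successor durations = 6
LF = 39 - 6 = 33

33


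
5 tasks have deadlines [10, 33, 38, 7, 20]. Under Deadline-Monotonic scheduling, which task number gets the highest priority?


Sort tasks by relative deadline (ascending):
  Task 4: deadline = 7
  Task 1: deadline = 10
  Task 5: deadline = 20
  Task 2: deadline = 33
  Task 3: deadline = 38
Priority order (highest first): [4, 1, 5, 2, 3]
Highest priority task = 4

4


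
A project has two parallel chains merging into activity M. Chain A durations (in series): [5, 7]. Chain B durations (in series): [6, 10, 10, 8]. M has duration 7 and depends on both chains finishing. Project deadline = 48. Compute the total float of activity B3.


Forward pass: ES(B3) = sum of predecessors on chain B = 16
EF = ES + duration = 16 + 10 = 26
Backward pass: LF(M) = deadline = 48; LS(M) = 48 - 7 = 41
LF(B3) = LS(M) - sum(successors on chain B) = 41 - 8 = 33
LS = LF - duration = 33 - 10 = 23
Total float = LS - ES = 23 - 16 = 7

7


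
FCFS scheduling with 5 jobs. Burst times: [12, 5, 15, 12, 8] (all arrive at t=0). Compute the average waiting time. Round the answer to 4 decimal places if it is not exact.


FCFS order (as given): [12, 5, 15, 12, 8]
Waiting times:
  Job 1: wait = 0
  Job 2: wait = 12
  Job 3: wait = 17
  Job 4: wait = 32
  Job 5: wait = 44
Sum of waiting times = 105
Average waiting time = 105/5 = 21.0

21.0


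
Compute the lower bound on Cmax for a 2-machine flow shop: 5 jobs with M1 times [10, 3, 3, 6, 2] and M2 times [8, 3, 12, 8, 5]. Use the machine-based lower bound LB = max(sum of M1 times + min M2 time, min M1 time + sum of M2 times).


LB1 = sum(M1 times) + min(M2 times) = 24 + 3 = 27
LB2 = min(M1 times) + sum(M2 times) = 2 + 36 = 38
Lower bound = max(LB1, LB2) = max(27, 38) = 38

38


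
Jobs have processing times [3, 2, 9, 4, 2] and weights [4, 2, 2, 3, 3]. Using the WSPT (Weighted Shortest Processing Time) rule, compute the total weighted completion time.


Compute p/w ratios and sort ascending (WSPT): [(2, 3), (3, 4), (2, 2), (4, 3), (9, 2)]
Compute weighted completion times:
  Job (p=2,w=3): C=2, w*C=3*2=6
  Job (p=3,w=4): C=5, w*C=4*5=20
  Job (p=2,w=2): C=7, w*C=2*7=14
  Job (p=4,w=3): C=11, w*C=3*11=33
  Job (p=9,w=2): C=20, w*C=2*20=40
Total weighted completion time = 113

113


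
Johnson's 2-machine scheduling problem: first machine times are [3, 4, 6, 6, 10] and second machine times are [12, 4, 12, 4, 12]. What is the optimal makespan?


Apply Johnson's rule:
  Group 1 (a <= b): [(1, 3, 12), (2, 4, 4), (3, 6, 12), (5, 10, 12)]
  Group 2 (a > b): [(4, 6, 4)]
Optimal job order: [1, 2, 3, 5, 4]
Schedule:
  Job 1: M1 done at 3, M2 done at 15
  Job 2: M1 done at 7, M2 done at 19
  Job 3: M1 done at 13, M2 done at 31
  Job 5: M1 done at 23, M2 done at 43
  Job 4: M1 done at 29, M2 done at 47
Makespan = 47

47


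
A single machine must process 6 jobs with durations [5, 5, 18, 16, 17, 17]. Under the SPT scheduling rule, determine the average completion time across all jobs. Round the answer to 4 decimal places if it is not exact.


Sort jobs by processing time (SPT order): [5, 5, 16, 17, 17, 18]
Compute completion times sequentially:
  Job 1: processing = 5, completes at 5
  Job 2: processing = 5, completes at 10
  Job 3: processing = 16, completes at 26
  Job 4: processing = 17, completes at 43
  Job 5: processing = 17, completes at 60
  Job 6: processing = 18, completes at 78
Sum of completion times = 222
Average completion time = 222/6 = 37.0

37.0


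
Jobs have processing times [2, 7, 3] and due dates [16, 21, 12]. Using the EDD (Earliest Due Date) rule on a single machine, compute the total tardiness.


Sort by due date (EDD order): [(3, 12), (2, 16), (7, 21)]
Compute completion times and tardiness:
  Job 1: p=3, d=12, C=3, tardiness=max(0,3-12)=0
  Job 2: p=2, d=16, C=5, tardiness=max(0,5-16)=0
  Job 3: p=7, d=21, C=12, tardiness=max(0,12-21)=0
Total tardiness = 0

0


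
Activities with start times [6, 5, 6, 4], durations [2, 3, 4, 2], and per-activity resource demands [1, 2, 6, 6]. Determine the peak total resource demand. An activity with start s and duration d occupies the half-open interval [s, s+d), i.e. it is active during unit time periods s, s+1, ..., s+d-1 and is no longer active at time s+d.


Each activity i is active on [start_i, start_i + duration_i).
Compute total resource usage per time slot:
  t=0: active resources = [], total = 0
  t=1: active resources = [], total = 0
  t=2: active resources = [], total = 0
  t=3: active resources = [], total = 0
  t=4: active resources = [6], total = 6
  t=5: active resources = [2, 6], total = 8
  t=6: active resources = [1, 2, 6], total = 9
  t=7: active resources = [1, 2, 6], total = 9
  t=8: active resources = [6], total = 6
  t=9: active resources = [6], total = 6
Peak resource demand = 9

9
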